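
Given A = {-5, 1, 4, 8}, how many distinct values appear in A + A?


A + A = {a + a' : a, a' ∈ A}; |A| = 4.
General bounds: 2|A| - 1 ≤ |A + A| ≤ |A|(|A|+1)/2, i.e. 7 ≤ |A + A| ≤ 10.
Lower bound 2|A|-1 is attained iff A is an arithmetic progression.
Enumerate sums a + a' for a ≤ a' (symmetric, so this suffices):
a = -5: -5+-5=-10, -5+1=-4, -5+4=-1, -5+8=3
a = 1: 1+1=2, 1+4=5, 1+8=9
a = 4: 4+4=8, 4+8=12
a = 8: 8+8=16
Distinct sums: {-10, -4, -1, 2, 3, 5, 8, 9, 12, 16}
|A + A| = 10

|A + A| = 10


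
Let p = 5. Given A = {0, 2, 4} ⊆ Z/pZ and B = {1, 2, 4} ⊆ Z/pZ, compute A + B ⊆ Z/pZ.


Work in Z/5Z: reduce every sum a + b modulo 5.
Enumerate all 9 pairs:
a = 0: 0+1=1, 0+2=2, 0+4=4
a = 2: 2+1=3, 2+2=4, 2+4=1
a = 4: 4+1=0, 4+2=1, 4+4=3
Distinct residues collected: {0, 1, 2, 3, 4}
|A + B| = 5 (out of 5 total residues).

A + B = {0, 1, 2, 3, 4}


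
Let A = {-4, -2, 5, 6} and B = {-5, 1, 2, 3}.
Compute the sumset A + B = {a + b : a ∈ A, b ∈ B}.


A + B = {a + b : a ∈ A, b ∈ B}.
Enumerate all |A|·|B| = 4·4 = 16 pairs (a, b) and collect distinct sums.
a = -4: -4+-5=-9, -4+1=-3, -4+2=-2, -4+3=-1
a = -2: -2+-5=-7, -2+1=-1, -2+2=0, -2+3=1
a = 5: 5+-5=0, 5+1=6, 5+2=7, 5+3=8
a = 6: 6+-5=1, 6+1=7, 6+2=8, 6+3=9
Collecting distinct sums: A + B = {-9, -7, -3, -2, -1, 0, 1, 6, 7, 8, 9}
|A + B| = 11

A + B = {-9, -7, -3, -2, -1, 0, 1, 6, 7, 8, 9}


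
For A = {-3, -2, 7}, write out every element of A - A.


A - A = {a - a' : a, a' ∈ A}.
Compute a - a' for each ordered pair (a, a'):
a = -3: -3--3=0, -3--2=-1, -3-7=-10
a = -2: -2--3=1, -2--2=0, -2-7=-9
a = 7: 7--3=10, 7--2=9, 7-7=0
Collecting distinct values (and noting 0 appears from a-a):
A - A = {-10, -9, -1, 0, 1, 9, 10}
|A - A| = 7

A - A = {-10, -9, -1, 0, 1, 9, 10}


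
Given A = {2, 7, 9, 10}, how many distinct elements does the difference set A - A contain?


A - A = {a - a' : a, a' ∈ A}; |A| = 4.
Bounds: 2|A|-1 ≤ |A - A| ≤ |A|² - |A| + 1, i.e. 7 ≤ |A - A| ≤ 13.
Note: 0 ∈ A - A always (from a - a). The set is symmetric: if d ∈ A - A then -d ∈ A - A.
Enumerate nonzero differences d = a - a' with a > a' (then include -d):
Positive differences: {1, 2, 3, 5, 7, 8}
Full difference set: {0} ∪ (positive diffs) ∪ (negative diffs).
|A - A| = 1 + 2·6 = 13 (matches direct enumeration: 13).

|A - A| = 13


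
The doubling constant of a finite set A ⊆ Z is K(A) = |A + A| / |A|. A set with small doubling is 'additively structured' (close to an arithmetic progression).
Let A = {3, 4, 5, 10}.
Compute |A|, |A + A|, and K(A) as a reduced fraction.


|A| = 4.
Compute A + A by enumerating all 16 pairs.
A + A = {6, 7, 8, 9, 10, 13, 14, 15, 20}, so |A + A| = 9.
K = |A + A| / |A| = 9/4 (already in lowest terms) ≈ 2.2500.
Reference: AP of size 4 gives K = 7/4 ≈ 1.7500; a fully generic set of size 4 gives K ≈ 2.5000.

|A| = 4, |A + A| = 9, K = 9/4.


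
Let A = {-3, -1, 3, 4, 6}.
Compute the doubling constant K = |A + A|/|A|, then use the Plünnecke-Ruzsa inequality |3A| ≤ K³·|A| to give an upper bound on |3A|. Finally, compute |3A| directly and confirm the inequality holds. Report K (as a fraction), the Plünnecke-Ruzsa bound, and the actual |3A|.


|A| = 5.
Step 1: Compute A + A by enumerating all 25 pairs.
A + A = {-6, -4, -2, 0, 1, 2, 3, 5, 6, 7, 8, 9, 10, 12}, so |A + A| = 14.
Step 2: Doubling constant K = |A + A|/|A| = 14/5 = 14/5 ≈ 2.8000.
Step 3: Plünnecke-Ruzsa gives |3A| ≤ K³·|A| = (2.8000)³ · 5 ≈ 109.7600.
Step 4: Compute 3A = A + A + A directly by enumerating all triples (a,b,c) ∈ A³; |3A| = 24.
Step 5: Check 24 ≤ 109.7600? Yes ✓.

K = 14/5, Plünnecke-Ruzsa bound K³|A| ≈ 109.7600, |3A| = 24, inequality holds.


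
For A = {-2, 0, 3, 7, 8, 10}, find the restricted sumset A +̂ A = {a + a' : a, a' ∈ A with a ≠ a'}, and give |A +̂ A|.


Restricted sumset: A +̂ A = {a + a' : a ∈ A, a' ∈ A, a ≠ a'}.
Equivalently, take A + A and drop any sum 2a that is achievable ONLY as a + a for a ∈ A (i.e. sums representable only with equal summands).
Enumerate pairs (a, a') with a < a' (symmetric, so each unordered pair gives one sum; this covers all a ≠ a'):
  -2 + 0 = -2
  -2 + 3 = 1
  -2 + 7 = 5
  -2 + 8 = 6
  -2 + 10 = 8
  0 + 3 = 3
  0 + 7 = 7
  0 + 8 = 8
  0 + 10 = 10
  3 + 7 = 10
  3 + 8 = 11
  3 + 10 = 13
  7 + 8 = 15
  7 + 10 = 17
  8 + 10 = 18
Collected distinct sums: {-2, 1, 3, 5, 6, 7, 8, 10, 11, 13, 15, 17, 18}
|A +̂ A| = 13
(Reference bound: |A +̂ A| ≥ 2|A| - 3 for |A| ≥ 2, with |A| = 6 giving ≥ 9.)

|A +̂ A| = 13


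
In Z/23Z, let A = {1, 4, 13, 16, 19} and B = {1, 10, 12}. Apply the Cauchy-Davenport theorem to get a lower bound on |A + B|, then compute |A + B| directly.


Cauchy-Davenport: |A + B| ≥ min(p, |A| + |B| - 1) for A, B nonempty in Z/pZ.
|A| = 5, |B| = 3, p = 23.
CD lower bound = min(23, 5 + 3 - 1) = min(23, 7) = 7.
Compute A + B mod 23 directly:
a = 1: 1+1=2, 1+10=11, 1+12=13
a = 4: 4+1=5, 4+10=14, 4+12=16
a = 13: 13+1=14, 13+10=0, 13+12=2
a = 16: 16+1=17, 16+10=3, 16+12=5
a = 19: 19+1=20, 19+10=6, 19+12=8
A + B = {0, 2, 3, 5, 6, 8, 11, 13, 14, 16, 17, 20}, so |A + B| = 12.
Verify: 12 ≥ 7? Yes ✓.

CD lower bound = 7, actual |A + B| = 12.


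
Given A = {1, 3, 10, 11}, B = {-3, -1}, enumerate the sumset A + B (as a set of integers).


A + B = {a + b : a ∈ A, b ∈ B}.
Enumerate all |A|·|B| = 4·2 = 8 pairs (a, b) and collect distinct sums.
a = 1: 1+-3=-2, 1+-1=0
a = 3: 3+-3=0, 3+-1=2
a = 10: 10+-3=7, 10+-1=9
a = 11: 11+-3=8, 11+-1=10
Collecting distinct sums: A + B = {-2, 0, 2, 7, 8, 9, 10}
|A + B| = 7

A + B = {-2, 0, 2, 7, 8, 9, 10}


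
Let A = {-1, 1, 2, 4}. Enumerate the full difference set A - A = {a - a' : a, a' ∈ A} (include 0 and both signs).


A - A = {a - a' : a, a' ∈ A}.
Compute a - a' for each ordered pair (a, a'):
a = -1: -1--1=0, -1-1=-2, -1-2=-3, -1-4=-5
a = 1: 1--1=2, 1-1=0, 1-2=-1, 1-4=-3
a = 2: 2--1=3, 2-1=1, 2-2=0, 2-4=-2
a = 4: 4--1=5, 4-1=3, 4-2=2, 4-4=0
Collecting distinct values (and noting 0 appears from a-a):
A - A = {-5, -3, -2, -1, 0, 1, 2, 3, 5}
|A - A| = 9

A - A = {-5, -3, -2, -1, 0, 1, 2, 3, 5}


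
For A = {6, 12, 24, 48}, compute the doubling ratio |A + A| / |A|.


|A| = 4.
Compute A + A by enumerating all 16 pairs.
A + A = {12, 18, 24, 30, 36, 48, 54, 60, 72, 96}, so |A + A| = 10.
K = |A + A| / |A| = 10/4 = 5/2 ≈ 2.5000.
Reference: AP of size 4 gives K = 7/4 ≈ 1.7500; a fully generic set of size 4 gives K ≈ 2.5000.

|A| = 4, |A + A| = 10, K = 10/4 = 5/2.


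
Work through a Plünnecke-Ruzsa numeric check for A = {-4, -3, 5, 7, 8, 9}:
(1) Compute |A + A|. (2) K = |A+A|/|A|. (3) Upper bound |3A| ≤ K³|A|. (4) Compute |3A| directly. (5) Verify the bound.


|A| = 6.
Step 1: Compute A + A by enumerating all 36 pairs.
A + A = {-8, -7, -6, 1, 2, 3, 4, 5, 6, 10, 12, 13, 14, 15, 16, 17, 18}, so |A + A| = 17.
Step 2: Doubling constant K = |A + A|/|A| = 17/6 = 17/6 ≈ 2.8333.
Step 3: Plünnecke-Ruzsa gives |3A| ≤ K³·|A| = (2.8333)³ · 6 ≈ 136.4722.
Step 4: Compute 3A = A + A + A directly by enumerating all triples (a,b,c) ∈ A³; |3A| = 32.
Step 5: Check 32 ≤ 136.4722? Yes ✓.

K = 17/6, Plünnecke-Ruzsa bound K³|A| ≈ 136.4722, |3A| = 32, inequality holds.


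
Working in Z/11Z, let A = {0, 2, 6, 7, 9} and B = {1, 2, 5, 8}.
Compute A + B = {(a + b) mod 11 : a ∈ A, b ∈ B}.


Work in Z/11Z: reduce every sum a + b modulo 11.
Enumerate all 20 pairs:
a = 0: 0+1=1, 0+2=2, 0+5=5, 0+8=8
a = 2: 2+1=3, 2+2=4, 2+5=7, 2+8=10
a = 6: 6+1=7, 6+2=8, 6+5=0, 6+8=3
a = 7: 7+1=8, 7+2=9, 7+5=1, 7+8=4
a = 9: 9+1=10, 9+2=0, 9+5=3, 9+8=6
Distinct residues collected: {0, 1, 2, 3, 4, 5, 6, 7, 8, 9, 10}
|A + B| = 11 (out of 11 total residues).

A + B = {0, 1, 2, 3, 4, 5, 6, 7, 8, 9, 10}


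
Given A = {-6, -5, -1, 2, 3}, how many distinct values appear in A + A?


A + A = {a + a' : a, a' ∈ A}; |A| = 5.
General bounds: 2|A| - 1 ≤ |A + A| ≤ |A|(|A|+1)/2, i.e. 9 ≤ |A + A| ≤ 15.
Lower bound 2|A|-1 is attained iff A is an arithmetic progression.
Enumerate sums a + a' for a ≤ a' (symmetric, so this suffices):
a = -6: -6+-6=-12, -6+-5=-11, -6+-1=-7, -6+2=-4, -6+3=-3
a = -5: -5+-5=-10, -5+-1=-6, -5+2=-3, -5+3=-2
a = -1: -1+-1=-2, -1+2=1, -1+3=2
a = 2: 2+2=4, 2+3=5
a = 3: 3+3=6
Distinct sums: {-12, -11, -10, -7, -6, -4, -3, -2, 1, 2, 4, 5, 6}
|A + A| = 13

|A + A| = 13


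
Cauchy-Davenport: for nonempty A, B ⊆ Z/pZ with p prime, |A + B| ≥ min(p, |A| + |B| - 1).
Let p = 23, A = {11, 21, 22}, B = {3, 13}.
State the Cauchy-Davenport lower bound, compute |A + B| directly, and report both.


Cauchy-Davenport: |A + B| ≥ min(p, |A| + |B| - 1) for A, B nonempty in Z/pZ.
|A| = 3, |B| = 2, p = 23.
CD lower bound = min(23, 3 + 2 - 1) = min(23, 4) = 4.
Compute A + B mod 23 directly:
a = 11: 11+3=14, 11+13=1
a = 21: 21+3=1, 21+13=11
a = 22: 22+3=2, 22+13=12
A + B = {1, 2, 11, 12, 14}, so |A + B| = 5.
Verify: 5 ≥ 4? Yes ✓.

CD lower bound = 4, actual |A + B| = 5.


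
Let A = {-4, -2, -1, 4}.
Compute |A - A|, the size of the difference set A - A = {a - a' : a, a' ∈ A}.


A - A = {a - a' : a, a' ∈ A}; |A| = 4.
Bounds: 2|A|-1 ≤ |A - A| ≤ |A|² - |A| + 1, i.e. 7 ≤ |A - A| ≤ 13.
Note: 0 ∈ A - A always (from a - a). The set is symmetric: if d ∈ A - A then -d ∈ A - A.
Enumerate nonzero differences d = a - a' with a > a' (then include -d):
Positive differences: {1, 2, 3, 5, 6, 8}
Full difference set: {0} ∪ (positive diffs) ∪ (negative diffs).
|A - A| = 1 + 2·6 = 13 (matches direct enumeration: 13).

|A - A| = 13


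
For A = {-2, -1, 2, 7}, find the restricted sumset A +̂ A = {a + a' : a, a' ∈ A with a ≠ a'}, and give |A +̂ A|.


Restricted sumset: A +̂ A = {a + a' : a ∈ A, a' ∈ A, a ≠ a'}.
Equivalently, take A + A and drop any sum 2a that is achievable ONLY as a + a for a ∈ A (i.e. sums representable only with equal summands).
Enumerate pairs (a, a') with a < a' (symmetric, so each unordered pair gives one sum; this covers all a ≠ a'):
  -2 + -1 = -3
  -2 + 2 = 0
  -2 + 7 = 5
  -1 + 2 = 1
  -1 + 7 = 6
  2 + 7 = 9
Collected distinct sums: {-3, 0, 1, 5, 6, 9}
|A +̂ A| = 6
(Reference bound: |A +̂ A| ≥ 2|A| - 3 for |A| ≥ 2, with |A| = 4 giving ≥ 5.)

|A +̂ A| = 6


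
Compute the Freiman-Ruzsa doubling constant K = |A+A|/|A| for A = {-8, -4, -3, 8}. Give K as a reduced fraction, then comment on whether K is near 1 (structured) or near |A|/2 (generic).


|A| = 4.
Compute A + A by enumerating all 16 pairs.
A + A = {-16, -12, -11, -8, -7, -6, 0, 4, 5, 16}, so |A + A| = 10.
K = |A + A| / |A| = 10/4 = 5/2 ≈ 2.5000.
Reference: AP of size 4 gives K = 7/4 ≈ 1.7500; a fully generic set of size 4 gives K ≈ 2.5000.

|A| = 4, |A + A| = 10, K = 10/4 = 5/2.


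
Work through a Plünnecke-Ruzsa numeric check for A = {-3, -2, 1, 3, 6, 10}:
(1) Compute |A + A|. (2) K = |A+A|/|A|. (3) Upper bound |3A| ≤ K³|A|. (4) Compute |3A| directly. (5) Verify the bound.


|A| = 6.
Step 1: Compute A + A by enumerating all 36 pairs.
A + A = {-6, -5, -4, -2, -1, 0, 1, 2, 3, 4, 6, 7, 8, 9, 11, 12, 13, 16, 20}, so |A + A| = 19.
Step 2: Doubling constant K = |A + A|/|A| = 19/6 = 19/6 ≈ 3.1667.
Step 3: Plünnecke-Ruzsa gives |3A| ≤ K³·|A| = (3.1667)³ · 6 ≈ 190.5278.
Step 4: Compute 3A = A + A + A directly by enumerating all triples (a,b,c) ∈ A³; |3A| = 34.
Step 5: Check 34 ≤ 190.5278? Yes ✓.

K = 19/6, Plünnecke-Ruzsa bound K³|A| ≈ 190.5278, |3A| = 34, inequality holds.


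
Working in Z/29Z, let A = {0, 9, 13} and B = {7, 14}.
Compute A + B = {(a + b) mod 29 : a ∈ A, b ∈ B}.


Work in Z/29Z: reduce every sum a + b modulo 29.
Enumerate all 6 pairs:
a = 0: 0+7=7, 0+14=14
a = 9: 9+7=16, 9+14=23
a = 13: 13+7=20, 13+14=27
Distinct residues collected: {7, 14, 16, 20, 23, 27}
|A + B| = 6 (out of 29 total residues).

A + B = {7, 14, 16, 20, 23, 27}


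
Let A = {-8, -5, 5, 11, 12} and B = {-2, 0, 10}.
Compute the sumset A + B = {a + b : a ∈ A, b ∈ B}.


A + B = {a + b : a ∈ A, b ∈ B}.
Enumerate all |A|·|B| = 5·3 = 15 pairs (a, b) and collect distinct sums.
a = -8: -8+-2=-10, -8+0=-8, -8+10=2
a = -5: -5+-2=-7, -5+0=-5, -5+10=5
a = 5: 5+-2=3, 5+0=5, 5+10=15
a = 11: 11+-2=9, 11+0=11, 11+10=21
a = 12: 12+-2=10, 12+0=12, 12+10=22
Collecting distinct sums: A + B = {-10, -8, -7, -5, 2, 3, 5, 9, 10, 11, 12, 15, 21, 22}
|A + B| = 14

A + B = {-10, -8, -7, -5, 2, 3, 5, 9, 10, 11, 12, 15, 21, 22}


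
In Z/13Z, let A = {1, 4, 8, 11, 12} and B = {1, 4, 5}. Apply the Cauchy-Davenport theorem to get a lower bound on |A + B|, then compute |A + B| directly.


Cauchy-Davenport: |A + B| ≥ min(p, |A| + |B| - 1) for A, B nonempty in Z/pZ.
|A| = 5, |B| = 3, p = 13.
CD lower bound = min(13, 5 + 3 - 1) = min(13, 7) = 7.
Compute A + B mod 13 directly:
a = 1: 1+1=2, 1+4=5, 1+5=6
a = 4: 4+1=5, 4+4=8, 4+5=9
a = 8: 8+1=9, 8+4=12, 8+5=0
a = 11: 11+1=12, 11+4=2, 11+5=3
a = 12: 12+1=0, 12+4=3, 12+5=4
A + B = {0, 2, 3, 4, 5, 6, 8, 9, 12}, so |A + B| = 9.
Verify: 9 ≥ 7? Yes ✓.

CD lower bound = 7, actual |A + B| = 9.


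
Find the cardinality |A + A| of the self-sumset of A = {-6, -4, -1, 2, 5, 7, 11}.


A + A = {a + a' : a, a' ∈ A}; |A| = 7.
General bounds: 2|A| - 1 ≤ |A + A| ≤ |A|(|A|+1)/2, i.e. 13 ≤ |A + A| ≤ 28.
Lower bound 2|A|-1 is attained iff A is an arithmetic progression.
Enumerate sums a + a' for a ≤ a' (symmetric, so this suffices):
a = -6: -6+-6=-12, -6+-4=-10, -6+-1=-7, -6+2=-4, -6+5=-1, -6+7=1, -6+11=5
a = -4: -4+-4=-8, -4+-1=-5, -4+2=-2, -4+5=1, -4+7=3, -4+11=7
a = -1: -1+-1=-2, -1+2=1, -1+5=4, -1+7=6, -1+11=10
a = 2: 2+2=4, 2+5=7, 2+7=9, 2+11=13
a = 5: 5+5=10, 5+7=12, 5+11=16
a = 7: 7+7=14, 7+11=18
a = 11: 11+11=22
Distinct sums: {-12, -10, -8, -7, -5, -4, -2, -1, 1, 3, 4, 5, 6, 7, 9, 10, 12, 13, 14, 16, 18, 22}
|A + A| = 22

|A + A| = 22


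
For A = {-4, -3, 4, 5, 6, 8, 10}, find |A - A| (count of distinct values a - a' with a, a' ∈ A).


A - A = {a - a' : a, a' ∈ A}; |A| = 7.
Bounds: 2|A|-1 ≤ |A - A| ≤ |A|² - |A| + 1, i.e. 13 ≤ |A - A| ≤ 43.
Note: 0 ∈ A - A always (from a - a). The set is symmetric: if d ∈ A - A then -d ∈ A - A.
Enumerate nonzero differences d = a - a' with a > a' (then include -d):
Positive differences: {1, 2, 3, 4, 5, 6, 7, 8, 9, 10, 11, 12, 13, 14}
Full difference set: {0} ∪ (positive diffs) ∪ (negative diffs).
|A - A| = 1 + 2·14 = 29 (matches direct enumeration: 29).

|A - A| = 29


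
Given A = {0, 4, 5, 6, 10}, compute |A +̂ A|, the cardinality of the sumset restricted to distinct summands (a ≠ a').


Restricted sumset: A +̂ A = {a + a' : a ∈ A, a' ∈ A, a ≠ a'}.
Equivalently, take A + A and drop any sum 2a that is achievable ONLY as a + a for a ∈ A (i.e. sums representable only with equal summands).
Enumerate pairs (a, a') with a < a' (symmetric, so each unordered pair gives one sum; this covers all a ≠ a'):
  0 + 4 = 4
  0 + 5 = 5
  0 + 6 = 6
  0 + 10 = 10
  4 + 5 = 9
  4 + 6 = 10
  4 + 10 = 14
  5 + 6 = 11
  5 + 10 = 15
  6 + 10 = 16
Collected distinct sums: {4, 5, 6, 9, 10, 11, 14, 15, 16}
|A +̂ A| = 9
(Reference bound: |A +̂ A| ≥ 2|A| - 3 for |A| ≥ 2, with |A| = 5 giving ≥ 7.)

|A +̂ A| = 9


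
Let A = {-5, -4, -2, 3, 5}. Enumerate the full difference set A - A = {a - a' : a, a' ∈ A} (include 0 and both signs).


A - A = {a - a' : a, a' ∈ A}.
Compute a - a' for each ordered pair (a, a'):
a = -5: -5--5=0, -5--4=-1, -5--2=-3, -5-3=-8, -5-5=-10
a = -4: -4--5=1, -4--4=0, -4--2=-2, -4-3=-7, -4-5=-9
a = -2: -2--5=3, -2--4=2, -2--2=0, -2-3=-5, -2-5=-7
a = 3: 3--5=8, 3--4=7, 3--2=5, 3-3=0, 3-5=-2
a = 5: 5--5=10, 5--4=9, 5--2=7, 5-3=2, 5-5=0
Collecting distinct values (and noting 0 appears from a-a):
A - A = {-10, -9, -8, -7, -5, -3, -2, -1, 0, 1, 2, 3, 5, 7, 8, 9, 10}
|A - A| = 17

A - A = {-10, -9, -8, -7, -5, -3, -2, -1, 0, 1, 2, 3, 5, 7, 8, 9, 10}


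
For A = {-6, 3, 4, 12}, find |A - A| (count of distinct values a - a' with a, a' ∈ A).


A - A = {a - a' : a, a' ∈ A}; |A| = 4.
Bounds: 2|A|-1 ≤ |A - A| ≤ |A|² - |A| + 1, i.e. 7 ≤ |A - A| ≤ 13.
Note: 0 ∈ A - A always (from a - a). The set is symmetric: if d ∈ A - A then -d ∈ A - A.
Enumerate nonzero differences d = a - a' with a > a' (then include -d):
Positive differences: {1, 8, 9, 10, 18}
Full difference set: {0} ∪ (positive diffs) ∪ (negative diffs).
|A - A| = 1 + 2·5 = 11 (matches direct enumeration: 11).

|A - A| = 11


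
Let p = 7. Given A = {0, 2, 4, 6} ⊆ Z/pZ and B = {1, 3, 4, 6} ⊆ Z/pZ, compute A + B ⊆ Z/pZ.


Work in Z/7Z: reduce every sum a + b modulo 7.
Enumerate all 16 pairs:
a = 0: 0+1=1, 0+3=3, 0+4=4, 0+6=6
a = 2: 2+1=3, 2+3=5, 2+4=6, 2+6=1
a = 4: 4+1=5, 4+3=0, 4+4=1, 4+6=3
a = 6: 6+1=0, 6+3=2, 6+4=3, 6+6=5
Distinct residues collected: {0, 1, 2, 3, 4, 5, 6}
|A + B| = 7 (out of 7 total residues).

A + B = {0, 1, 2, 3, 4, 5, 6}


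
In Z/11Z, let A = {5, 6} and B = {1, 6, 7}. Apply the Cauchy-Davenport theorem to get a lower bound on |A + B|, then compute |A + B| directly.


Cauchy-Davenport: |A + B| ≥ min(p, |A| + |B| - 1) for A, B nonempty in Z/pZ.
|A| = 2, |B| = 3, p = 11.
CD lower bound = min(11, 2 + 3 - 1) = min(11, 4) = 4.
Compute A + B mod 11 directly:
a = 5: 5+1=6, 5+6=0, 5+7=1
a = 6: 6+1=7, 6+6=1, 6+7=2
A + B = {0, 1, 2, 6, 7}, so |A + B| = 5.
Verify: 5 ≥ 4? Yes ✓.

CD lower bound = 4, actual |A + B| = 5.


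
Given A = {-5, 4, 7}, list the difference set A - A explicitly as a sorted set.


A - A = {a - a' : a, a' ∈ A}.
Compute a - a' for each ordered pair (a, a'):
a = -5: -5--5=0, -5-4=-9, -5-7=-12
a = 4: 4--5=9, 4-4=0, 4-7=-3
a = 7: 7--5=12, 7-4=3, 7-7=0
Collecting distinct values (and noting 0 appears from a-a):
A - A = {-12, -9, -3, 0, 3, 9, 12}
|A - A| = 7

A - A = {-12, -9, -3, 0, 3, 9, 12}


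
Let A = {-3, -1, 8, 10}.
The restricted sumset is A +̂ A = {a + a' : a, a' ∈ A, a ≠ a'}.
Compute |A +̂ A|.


Restricted sumset: A +̂ A = {a + a' : a ∈ A, a' ∈ A, a ≠ a'}.
Equivalently, take A + A and drop any sum 2a that is achievable ONLY as a + a for a ∈ A (i.e. sums representable only with equal summands).
Enumerate pairs (a, a') with a < a' (symmetric, so each unordered pair gives one sum; this covers all a ≠ a'):
  -3 + -1 = -4
  -3 + 8 = 5
  -3 + 10 = 7
  -1 + 8 = 7
  -1 + 10 = 9
  8 + 10 = 18
Collected distinct sums: {-4, 5, 7, 9, 18}
|A +̂ A| = 5
(Reference bound: |A +̂ A| ≥ 2|A| - 3 for |A| ≥ 2, with |A| = 4 giving ≥ 5.)

|A +̂ A| = 5


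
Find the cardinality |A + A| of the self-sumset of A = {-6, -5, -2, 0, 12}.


A + A = {a + a' : a, a' ∈ A}; |A| = 5.
General bounds: 2|A| - 1 ≤ |A + A| ≤ |A|(|A|+1)/2, i.e. 9 ≤ |A + A| ≤ 15.
Lower bound 2|A|-1 is attained iff A is an arithmetic progression.
Enumerate sums a + a' for a ≤ a' (symmetric, so this suffices):
a = -6: -6+-6=-12, -6+-5=-11, -6+-2=-8, -6+0=-6, -6+12=6
a = -5: -5+-5=-10, -5+-2=-7, -5+0=-5, -5+12=7
a = -2: -2+-2=-4, -2+0=-2, -2+12=10
a = 0: 0+0=0, 0+12=12
a = 12: 12+12=24
Distinct sums: {-12, -11, -10, -8, -7, -6, -5, -4, -2, 0, 6, 7, 10, 12, 24}
|A + A| = 15

|A + A| = 15


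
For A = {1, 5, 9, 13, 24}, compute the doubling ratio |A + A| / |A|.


|A| = 5.
Compute A + A by enumerating all 25 pairs.
A + A = {2, 6, 10, 14, 18, 22, 25, 26, 29, 33, 37, 48}, so |A + A| = 12.
K = |A + A| / |A| = 12/5 (already in lowest terms) ≈ 2.4000.
Reference: AP of size 5 gives K = 9/5 ≈ 1.8000; a fully generic set of size 5 gives K ≈ 3.0000.

|A| = 5, |A + A| = 12, K = 12/5.


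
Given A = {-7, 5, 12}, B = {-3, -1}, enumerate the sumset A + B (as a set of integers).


A + B = {a + b : a ∈ A, b ∈ B}.
Enumerate all |A|·|B| = 3·2 = 6 pairs (a, b) and collect distinct sums.
a = -7: -7+-3=-10, -7+-1=-8
a = 5: 5+-3=2, 5+-1=4
a = 12: 12+-3=9, 12+-1=11
Collecting distinct sums: A + B = {-10, -8, 2, 4, 9, 11}
|A + B| = 6

A + B = {-10, -8, 2, 4, 9, 11}


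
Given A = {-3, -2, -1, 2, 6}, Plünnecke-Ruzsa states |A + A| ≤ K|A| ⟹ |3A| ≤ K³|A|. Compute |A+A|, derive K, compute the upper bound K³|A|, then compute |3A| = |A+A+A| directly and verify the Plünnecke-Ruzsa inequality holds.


|A| = 5.
Step 1: Compute A + A by enumerating all 25 pairs.
A + A = {-6, -5, -4, -3, -2, -1, 0, 1, 3, 4, 5, 8, 12}, so |A + A| = 13.
Step 2: Doubling constant K = |A + A|/|A| = 13/5 = 13/5 ≈ 2.6000.
Step 3: Plünnecke-Ruzsa gives |3A| ≤ K³·|A| = (2.6000)³ · 5 ≈ 87.8800.
Step 4: Compute 3A = A + A + A directly by enumerating all triples (a,b,c) ∈ A³; |3A| = 22.
Step 5: Check 22 ≤ 87.8800? Yes ✓.

K = 13/5, Plünnecke-Ruzsa bound K³|A| ≈ 87.8800, |3A| = 22, inequality holds.


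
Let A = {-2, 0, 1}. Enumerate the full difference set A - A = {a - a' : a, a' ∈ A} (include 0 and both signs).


A - A = {a - a' : a, a' ∈ A}.
Compute a - a' for each ordered pair (a, a'):
a = -2: -2--2=0, -2-0=-2, -2-1=-3
a = 0: 0--2=2, 0-0=0, 0-1=-1
a = 1: 1--2=3, 1-0=1, 1-1=0
Collecting distinct values (and noting 0 appears from a-a):
A - A = {-3, -2, -1, 0, 1, 2, 3}
|A - A| = 7

A - A = {-3, -2, -1, 0, 1, 2, 3}


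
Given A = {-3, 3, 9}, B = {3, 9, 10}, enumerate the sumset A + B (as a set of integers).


A + B = {a + b : a ∈ A, b ∈ B}.
Enumerate all |A|·|B| = 3·3 = 9 pairs (a, b) and collect distinct sums.
a = -3: -3+3=0, -3+9=6, -3+10=7
a = 3: 3+3=6, 3+9=12, 3+10=13
a = 9: 9+3=12, 9+9=18, 9+10=19
Collecting distinct sums: A + B = {0, 6, 7, 12, 13, 18, 19}
|A + B| = 7

A + B = {0, 6, 7, 12, 13, 18, 19}


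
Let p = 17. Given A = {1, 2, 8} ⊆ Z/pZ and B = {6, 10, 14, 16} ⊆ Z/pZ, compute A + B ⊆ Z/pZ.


Work in Z/17Z: reduce every sum a + b modulo 17.
Enumerate all 12 pairs:
a = 1: 1+6=7, 1+10=11, 1+14=15, 1+16=0
a = 2: 2+6=8, 2+10=12, 2+14=16, 2+16=1
a = 8: 8+6=14, 8+10=1, 8+14=5, 8+16=7
Distinct residues collected: {0, 1, 5, 7, 8, 11, 12, 14, 15, 16}
|A + B| = 10 (out of 17 total residues).

A + B = {0, 1, 5, 7, 8, 11, 12, 14, 15, 16}


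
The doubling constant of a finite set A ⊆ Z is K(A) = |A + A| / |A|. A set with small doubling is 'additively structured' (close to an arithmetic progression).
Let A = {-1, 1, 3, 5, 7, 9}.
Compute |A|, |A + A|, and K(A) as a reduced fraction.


|A| = 6.
Compute A + A by enumerating all 36 pairs.
A + A = {-2, 0, 2, 4, 6, 8, 10, 12, 14, 16, 18}, so |A + A| = 11.
K = |A + A| / |A| = 11/6 (already in lowest terms) ≈ 1.8333.
Reference: AP of size 6 gives K = 11/6 ≈ 1.8333; a fully generic set of size 6 gives K ≈ 3.5000.

|A| = 6, |A + A| = 11, K = 11/6.


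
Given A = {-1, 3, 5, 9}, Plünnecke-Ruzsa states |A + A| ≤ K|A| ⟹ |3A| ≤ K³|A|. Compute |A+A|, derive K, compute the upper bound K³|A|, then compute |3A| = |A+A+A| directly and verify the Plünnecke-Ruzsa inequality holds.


|A| = 4.
Step 1: Compute A + A by enumerating all 16 pairs.
A + A = {-2, 2, 4, 6, 8, 10, 12, 14, 18}, so |A + A| = 9.
Step 2: Doubling constant K = |A + A|/|A| = 9/4 = 9/4 ≈ 2.2500.
Step 3: Plünnecke-Ruzsa gives |3A| ≤ K³·|A| = (2.2500)³ · 4 ≈ 45.5625.
Step 4: Compute 3A = A + A + A directly by enumerating all triples (a,b,c) ∈ A³; |3A| = 14.
Step 5: Check 14 ≤ 45.5625? Yes ✓.

K = 9/4, Plünnecke-Ruzsa bound K³|A| ≈ 45.5625, |3A| = 14, inequality holds.


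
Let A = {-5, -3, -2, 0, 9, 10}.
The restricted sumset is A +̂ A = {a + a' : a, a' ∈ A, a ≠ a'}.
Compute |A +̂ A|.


Restricted sumset: A +̂ A = {a + a' : a ∈ A, a' ∈ A, a ≠ a'}.
Equivalently, take A + A and drop any sum 2a that is achievable ONLY as a + a for a ∈ A (i.e. sums representable only with equal summands).
Enumerate pairs (a, a') with a < a' (symmetric, so each unordered pair gives one sum; this covers all a ≠ a'):
  -5 + -3 = -8
  -5 + -2 = -7
  -5 + 0 = -5
  -5 + 9 = 4
  -5 + 10 = 5
  -3 + -2 = -5
  -3 + 0 = -3
  -3 + 9 = 6
  -3 + 10 = 7
  -2 + 0 = -2
  -2 + 9 = 7
  -2 + 10 = 8
  0 + 9 = 9
  0 + 10 = 10
  9 + 10 = 19
Collected distinct sums: {-8, -7, -5, -3, -2, 4, 5, 6, 7, 8, 9, 10, 19}
|A +̂ A| = 13
(Reference bound: |A +̂ A| ≥ 2|A| - 3 for |A| ≥ 2, with |A| = 6 giving ≥ 9.)

|A +̂ A| = 13


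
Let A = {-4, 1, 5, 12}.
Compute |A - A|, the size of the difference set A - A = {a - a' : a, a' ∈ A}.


A - A = {a - a' : a, a' ∈ A}; |A| = 4.
Bounds: 2|A|-1 ≤ |A - A| ≤ |A|² - |A| + 1, i.e. 7 ≤ |A - A| ≤ 13.
Note: 0 ∈ A - A always (from a - a). The set is symmetric: if d ∈ A - A then -d ∈ A - A.
Enumerate nonzero differences d = a - a' with a > a' (then include -d):
Positive differences: {4, 5, 7, 9, 11, 16}
Full difference set: {0} ∪ (positive diffs) ∪ (negative diffs).
|A - A| = 1 + 2·6 = 13 (matches direct enumeration: 13).

|A - A| = 13


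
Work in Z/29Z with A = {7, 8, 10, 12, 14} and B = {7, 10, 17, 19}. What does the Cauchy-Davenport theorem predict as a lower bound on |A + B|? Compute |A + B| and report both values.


Cauchy-Davenport: |A + B| ≥ min(p, |A| + |B| - 1) for A, B nonempty in Z/pZ.
|A| = 5, |B| = 4, p = 29.
CD lower bound = min(29, 5 + 4 - 1) = min(29, 8) = 8.
Compute A + B mod 29 directly:
a = 7: 7+7=14, 7+10=17, 7+17=24, 7+19=26
a = 8: 8+7=15, 8+10=18, 8+17=25, 8+19=27
a = 10: 10+7=17, 10+10=20, 10+17=27, 10+19=0
a = 12: 12+7=19, 12+10=22, 12+17=0, 12+19=2
a = 14: 14+7=21, 14+10=24, 14+17=2, 14+19=4
A + B = {0, 2, 4, 14, 15, 17, 18, 19, 20, 21, 22, 24, 25, 26, 27}, so |A + B| = 15.
Verify: 15 ≥ 8? Yes ✓.

CD lower bound = 8, actual |A + B| = 15.


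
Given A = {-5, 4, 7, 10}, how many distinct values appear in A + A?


A + A = {a + a' : a, a' ∈ A}; |A| = 4.
General bounds: 2|A| - 1 ≤ |A + A| ≤ |A|(|A|+1)/2, i.e. 7 ≤ |A + A| ≤ 10.
Lower bound 2|A|-1 is attained iff A is an arithmetic progression.
Enumerate sums a + a' for a ≤ a' (symmetric, so this suffices):
a = -5: -5+-5=-10, -5+4=-1, -5+7=2, -5+10=5
a = 4: 4+4=8, 4+7=11, 4+10=14
a = 7: 7+7=14, 7+10=17
a = 10: 10+10=20
Distinct sums: {-10, -1, 2, 5, 8, 11, 14, 17, 20}
|A + A| = 9

|A + A| = 9


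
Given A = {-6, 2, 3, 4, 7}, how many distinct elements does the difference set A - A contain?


A - A = {a - a' : a, a' ∈ A}; |A| = 5.
Bounds: 2|A|-1 ≤ |A - A| ≤ |A|² - |A| + 1, i.e. 9 ≤ |A - A| ≤ 21.
Note: 0 ∈ A - A always (from a - a). The set is symmetric: if d ∈ A - A then -d ∈ A - A.
Enumerate nonzero differences d = a - a' with a > a' (then include -d):
Positive differences: {1, 2, 3, 4, 5, 8, 9, 10, 13}
Full difference set: {0} ∪ (positive diffs) ∪ (negative diffs).
|A - A| = 1 + 2·9 = 19 (matches direct enumeration: 19).

|A - A| = 19


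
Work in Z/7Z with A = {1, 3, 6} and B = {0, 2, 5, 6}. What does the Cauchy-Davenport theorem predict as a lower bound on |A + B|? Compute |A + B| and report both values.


Cauchy-Davenport: |A + B| ≥ min(p, |A| + |B| - 1) for A, B nonempty in Z/pZ.
|A| = 3, |B| = 4, p = 7.
CD lower bound = min(7, 3 + 4 - 1) = min(7, 6) = 6.
Compute A + B mod 7 directly:
a = 1: 1+0=1, 1+2=3, 1+5=6, 1+6=0
a = 3: 3+0=3, 3+2=5, 3+5=1, 3+6=2
a = 6: 6+0=6, 6+2=1, 6+5=4, 6+6=5
A + B = {0, 1, 2, 3, 4, 5, 6}, so |A + B| = 7.
Verify: 7 ≥ 6? Yes ✓.

CD lower bound = 6, actual |A + B| = 7.


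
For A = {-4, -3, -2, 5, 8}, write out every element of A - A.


A - A = {a - a' : a, a' ∈ A}.
Compute a - a' for each ordered pair (a, a'):
a = -4: -4--4=0, -4--3=-1, -4--2=-2, -4-5=-9, -4-8=-12
a = -3: -3--4=1, -3--3=0, -3--2=-1, -3-5=-8, -3-8=-11
a = -2: -2--4=2, -2--3=1, -2--2=0, -2-5=-7, -2-8=-10
a = 5: 5--4=9, 5--3=8, 5--2=7, 5-5=0, 5-8=-3
a = 8: 8--4=12, 8--3=11, 8--2=10, 8-5=3, 8-8=0
Collecting distinct values (and noting 0 appears from a-a):
A - A = {-12, -11, -10, -9, -8, -7, -3, -2, -1, 0, 1, 2, 3, 7, 8, 9, 10, 11, 12}
|A - A| = 19

A - A = {-12, -11, -10, -9, -8, -7, -3, -2, -1, 0, 1, 2, 3, 7, 8, 9, 10, 11, 12}


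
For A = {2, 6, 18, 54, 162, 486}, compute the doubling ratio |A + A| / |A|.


|A| = 6.
Compute A + A by enumerating all 36 pairs.
A + A = {4, 8, 12, 20, 24, 36, 56, 60, 72, 108, 164, 168, 180, 216, 324, 488, 492, 504, 540, 648, 972}, so |A + A| = 21.
K = |A + A| / |A| = 21/6 = 7/2 ≈ 3.5000.
Reference: AP of size 6 gives K = 11/6 ≈ 1.8333; a fully generic set of size 6 gives K ≈ 3.5000.

|A| = 6, |A + A| = 21, K = 21/6 = 7/2.


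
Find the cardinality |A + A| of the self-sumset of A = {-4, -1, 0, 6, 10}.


A + A = {a + a' : a, a' ∈ A}; |A| = 5.
General bounds: 2|A| - 1 ≤ |A + A| ≤ |A|(|A|+1)/2, i.e. 9 ≤ |A + A| ≤ 15.
Lower bound 2|A|-1 is attained iff A is an arithmetic progression.
Enumerate sums a + a' for a ≤ a' (symmetric, so this suffices):
a = -4: -4+-4=-8, -4+-1=-5, -4+0=-4, -4+6=2, -4+10=6
a = -1: -1+-1=-2, -1+0=-1, -1+6=5, -1+10=9
a = 0: 0+0=0, 0+6=6, 0+10=10
a = 6: 6+6=12, 6+10=16
a = 10: 10+10=20
Distinct sums: {-8, -5, -4, -2, -1, 0, 2, 5, 6, 9, 10, 12, 16, 20}
|A + A| = 14

|A + A| = 14


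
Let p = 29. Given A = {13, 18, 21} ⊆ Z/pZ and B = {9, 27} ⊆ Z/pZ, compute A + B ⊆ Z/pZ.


Work in Z/29Z: reduce every sum a + b modulo 29.
Enumerate all 6 pairs:
a = 13: 13+9=22, 13+27=11
a = 18: 18+9=27, 18+27=16
a = 21: 21+9=1, 21+27=19
Distinct residues collected: {1, 11, 16, 19, 22, 27}
|A + B| = 6 (out of 29 total residues).

A + B = {1, 11, 16, 19, 22, 27}


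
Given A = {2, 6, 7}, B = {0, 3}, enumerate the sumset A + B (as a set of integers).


A + B = {a + b : a ∈ A, b ∈ B}.
Enumerate all |A|·|B| = 3·2 = 6 pairs (a, b) and collect distinct sums.
a = 2: 2+0=2, 2+3=5
a = 6: 6+0=6, 6+3=9
a = 7: 7+0=7, 7+3=10
Collecting distinct sums: A + B = {2, 5, 6, 7, 9, 10}
|A + B| = 6

A + B = {2, 5, 6, 7, 9, 10}


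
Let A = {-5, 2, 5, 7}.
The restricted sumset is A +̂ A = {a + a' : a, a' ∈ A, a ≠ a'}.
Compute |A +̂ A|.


Restricted sumset: A +̂ A = {a + a' : a ∈ A, a' ∈ A, a ≠ a'}.
Equivalently, take A + A and drop any sum 2a that is achievable ONLY as a + a for a ∈ A (i.e. sums representable only with equal summands).
Enumerate pairs (a, a') with a < a' (symmetric, so each unordered pair gives one sum; this covers all a ≠ a'):
  -5 + 2 = -3
  -5 + 5 = 0
  -5 + 7 = 2
  2 + 5 = 7
  2 + 7 = 9
  5 + 7 = 12
Collected distinct sums: {-3, 0, 2, 7, 9, 12}
|A +̂ A| = 6
(Reference bound: |A +̂ A| ≥ 2|A| - 3 for |A| ≥ 2, with |A| = 4 giving ≥ 5.)

|A +̂ A| = 6


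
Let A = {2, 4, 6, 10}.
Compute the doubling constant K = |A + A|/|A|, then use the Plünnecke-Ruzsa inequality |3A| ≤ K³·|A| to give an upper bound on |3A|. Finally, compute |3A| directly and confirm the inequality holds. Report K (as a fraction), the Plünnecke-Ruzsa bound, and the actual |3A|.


|A| = 4.
Step 1: Compute A + A by enumerating all 16 pairs.
A + A = {4, 6, 8, 10, 12, 14, 16, 20}, so |A + A| = 8.
Step 2: Doubling constant K = |A + A|/|A| = 8/4 = 8/4 ≈ 2.0000.
Step 3: Plünnecke-Ruzsa gives |3A| ≤ K³·|A| = (2.0000)³ · 4 ≈ 32.0000.
Step 4: Compute 3A = A + A + A directly by enumerating all triples (a,b,c) ∈ A³; |3A| = 12.
Step 5: Check 12 ≤ 32.0000? Yes ✓.

K = 8/4, Plünnecke-Ruzsa bound K³|A| ≈ 32.0000, |3A| = 12, inequality holds.


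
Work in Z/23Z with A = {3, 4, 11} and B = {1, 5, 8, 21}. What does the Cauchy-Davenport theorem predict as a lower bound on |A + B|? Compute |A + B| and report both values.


Cauchy-Davenport: |A + B| ≥ min(p, |A| + |B| - 1) for A, B nonempty in Z/pZ.
|A| = 3, |B| = 4, p = 23.
CD lower bound = min(23, 3 + 4 - 1) = min(23, 6) = 6.
Compute A + B mod 23 directly:
a = 3: 3+1=4, 3+5=8, 3+8=11, 3+21=1
a = 4: 4+1=5, 4+5=9, 4+8=12, 4+21=2
a = 11: 11+1=12, 11+5=16, 11+8=19, 11+21=9
A + B = {1, 2, 4, 5, 8, 9, 11, 12, 16, 19}, so |A + B| = 10.
Verify: 10 ≥ 6? Yes ✓.

CD lower bound = 6, actual |A + B| = 10.


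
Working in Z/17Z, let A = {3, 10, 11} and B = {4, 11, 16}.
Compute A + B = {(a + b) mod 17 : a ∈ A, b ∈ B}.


Work in Z/17Z: reduce every sum a + b modulo 17.
Enumerate all 9 pairs:
a = 3: 3+4=7, 3+11=14, 3+16=2
a = 10: 10+4=14, 10+11=4, 10+16=9
a = 11: 11+4=15, 11+11=5, 11+16=10
Distinct residues collected: {2, 4, 5, 7, 9, 10, 14, 15}
|A + B| = 8 (out of 17 total residues).

A + B = {2, 4, 5, 7, 9, 10, 14, 15}


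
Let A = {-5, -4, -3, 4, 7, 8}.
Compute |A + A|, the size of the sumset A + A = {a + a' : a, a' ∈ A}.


A + A = {a + a' : a, a' ∈ A}; |A| = 6.
General bounds: 2|A| - 1 ≤ |A + A| ≤ |A|(|A|+1)/2, i.e. 11 ≤ |A + A| ≤ 21.
Lower bound 2|A|-1 is attained iff A is an arithmetic progression.
Enumerate sums a + a' for a ≤ a' (symmetric, so this suffices):
a = -5: -5+-5=-10, -5+-4=-9, -5+-3=-8, -5+4=-1, -5+7=2, -5+8=3
a = -4: -4+-4=-8, -4+-3=-7, -4+4=0, -4+7=3, -4+8=4
a = -3: -3+-3=-6, -3+4=1, -3+7=4, -3+8=5
a = 4: 4+4=8, 4+7=11, 4+8=12
a = 7: 7+7=14, 7+8=15
a = 8: 8+8=16
Distinct sums: {-10, -9, -8, -7, -6, -1, 0, 1, 2, 3, 4, 5, 8, 11, 12, 14, 15, 16}
|A + A| = 18

|A + A| = 18


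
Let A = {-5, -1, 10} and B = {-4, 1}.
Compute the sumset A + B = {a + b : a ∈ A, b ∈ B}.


A + B = {a + b : a ∈ A, b ∈ B}.
Enumerate all |A|·|B| = 3·2 = 6 pairs (a, b) and collect distinct sums.
a = -5: -5+-4=-9, -5+1=-4
a = -1: -1+-4=-5, -1+1=0
a = 10: 10+-4=6, 10+1=11
Collecting distinct sums: A + B = {-9, -5, -4, 0, 6, 11}
|A + B| = 6

A + B = {-9, -5, -4, 0, 6, 11}


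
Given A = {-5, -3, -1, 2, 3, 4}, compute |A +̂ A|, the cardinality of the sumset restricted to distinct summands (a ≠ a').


Restricted sumset: A +̂ A = {a + a' : a ∈ A, a' ∈ A, a ≠ a'}.
Equivalently, take A + A and drop any sum 2a that is achievable ONLY as a + a for a ∈ A (i.e. sums representable only with equal summands).
Enumerate pairs (a, a') with a < a' (symmetric, so each unordered pair gives one sum; this covers all a ≠ a'):
  -5 + -3 = -8
  -5 + -1 = -6
  -5 + 2 = -3
  -5 + 3 = -2
  -5 + 4 = -1
  -3 + -1 = -4
  -3 + 2 = -1
  -3 + 3 = 0
  -3 + 4 = 1
  -1 + 2 = 1
  -1 + 3 = 2
  -1 + 4 = 3
  2 + 3 = 5
  2 + 4 = 6
  3 + 4 = 7
Collected distinct sums: {-8, -6, -4, -3, -2, -1, 0, 1, 2, 3, 5, 6, 7}
|A +̂ A| = 13
(Reference bound: |A +̂ A| ≥ 2|A| - 3 for |A| ≥ 2, with |A| = 6 giving ≥ 9.)

|A +̂ A| = 13


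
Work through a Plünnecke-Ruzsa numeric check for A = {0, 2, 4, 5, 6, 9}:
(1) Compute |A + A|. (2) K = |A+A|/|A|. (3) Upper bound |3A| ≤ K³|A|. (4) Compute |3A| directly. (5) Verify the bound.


|A| = 6.
Step 1: Compute A + A by enumerating all 36 pairs.
A + A = {0, 2, 4, 5, 6, 7, 8, 9, 10, 11, 12, 13, 14, 15, 18}, so |A + A| = 15.
Step 2: Doubling constant K = |A + A|/|A| = 15/6 = 15/6 ≈ 2.5000.
Step 3: Plünnecke-Ruzsa gives |3A| ≤ K³·|A| = (2.5000)³ · 6 ≈ 93.7500.
Step 4: Compute 3A = A + A + A directly by enumerating all triples (a,b,c) ∈ A³; |3A| = 24.
Step 5: Check 24 ≤ 93.7500? Yes ✓.

K = 15/6, Plünnecke-Ruzsa bound K³|A| ≈ 93.7500, |3A| = 24, inequality holds.


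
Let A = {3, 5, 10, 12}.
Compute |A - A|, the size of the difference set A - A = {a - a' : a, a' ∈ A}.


A - A = {a - a' : a, a' ∈ A}; |A| = 4.
Bounds: 2|A|-1 ≤ |A - A| ≤ |A|² - |A| + 1, i.e. 7 ≤ |A - A| ≤ 13.
Note: 0 ∈ A - A always (from a - a). The set is symmetric: if d ∈ A - A then -d ∈ A - A.
Enumerate nonzero differences d = a - a' with a > a' (then include -d):
Positive differences: {2, 5, 7, 9}
Full difference set: {0} ∪ (positive diffs) ∪ (negative diffs).
|A - A| = 1 + 2·4 = 9 (matches direct enumeration: 9).

|A - A| = 9


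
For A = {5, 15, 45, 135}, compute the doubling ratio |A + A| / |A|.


|A| = 4.
Compute A + A by enumerating all 16 pairs.
A + A = {10, 20, 30, 50, 60, 90, 140, 150, 180, 270}, so |A + A| = 10.
K = |A + A| / |A| = 10/4 = 5/2 ≈ 2.5000.
Reference: AP of size 4 gives K = 7/4 ≈ 1.7500; a fully generic set of size 4 gives K ≈ 2.5000.

|A| = 4, |A + A| = 10, K = 10/4 = 5/2.


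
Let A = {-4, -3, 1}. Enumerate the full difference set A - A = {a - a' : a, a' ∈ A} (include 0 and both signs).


A - A = {a - a' : a, a' ∈ A}.
Compute a - a' for each ordered pair (a, a'):
a = -4: -4--4=0, -4--3=-1, -4-1=-5
a = -3: -3--4=1, -3--3=0, -3-1=-4
a = 1: 1--4=5, 1--3=4, 1-1=0
Collecting distinct values (and noting 0 appears from a-a):
A - A = {-5, -4, -1, 0, 1, 4, 5}
|A - A| = 7

A - A = {-5, -4, -1, 0, 1, 4, 5}


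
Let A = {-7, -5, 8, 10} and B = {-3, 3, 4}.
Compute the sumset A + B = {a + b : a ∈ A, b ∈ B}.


A + B = {a + b : a ∈ A, b ∈ B}.
Enumerate all |A|·|B| = 4·3 = 12 pairs (a, b) and collect distinct sums.
a = -7: -7+-3=-10, -7+3=-4, -7+4=-3
a = -5: -5+-3=-8, -5+3=-2, -5+4=-1
a = 8: 8+-3=5, 8+3=11, 8+4=12
a = 10: 10+-3=7, 10+3=13, 10+4=14
Collecting distinct sums: A + B = {-10, -8, -4, -3, -2, -1, 5, 7, 11, 12, 13, 14}
|A + B| = 12

A + B = {-10, -8, -4, -3, -2, -1, 5, 7, 11, 12, 13, 14}


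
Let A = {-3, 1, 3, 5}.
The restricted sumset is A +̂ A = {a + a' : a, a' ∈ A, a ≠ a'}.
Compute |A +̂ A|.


Restricted sumset: A +̂ A = {a + a' : a ∈ A, a' ∈ A, a ≠ a'}.
Equivalently, take A + A and drop any sum 2a that is achievable ONLY as a + a for a ∈ A (i.e. sums representable only with equal summands).
Enumerate pairs (a, a') with a < a' (symmetric, so each unordered pair gives one sum; this covers all a ≠ a'):
  -3 + 1 = -2
  -3 + 3 = 0
  -3 + 5 = 2
  1 + 3 = 4
  1 + 5 = 6
  3 + 5 = 8
Collected distinct sums: {-2, 0, 2, 4, 6, 8}
|A +̂ A| = 6
(Reference bound: |A +̂ A| ≥ 2|A| - 3 for |A| ≥ 2, with |A| = 4 giving ≥ 5.)

|A +̂ A| = 6


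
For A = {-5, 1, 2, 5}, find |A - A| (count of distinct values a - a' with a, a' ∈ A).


A - A = {a - a' : a, a' ∈ A}; |A| = 4.
Bounds: 2|A|-1 ≤ |A - A| ≤ |A|² - |A| + 1, i.e. 7 ≤ |A - A| ≤ 13.
Note: 0 ∈ A - A always (from a - a). The set is symmetric: if d ∈ A - A then -d ∈ A - A.
Enumerate nonzero differences d = a - a' with a > a' (then include -d):
Positive differences: {1, 3, 4, 6, 7, 10}
Full difference set: {0} ∪ (positive diffs) ∪ (negative diffs).
|A - A| = 1 + 2·6 = 13 (matches direct enumeration: 13).

|A - A| = 13


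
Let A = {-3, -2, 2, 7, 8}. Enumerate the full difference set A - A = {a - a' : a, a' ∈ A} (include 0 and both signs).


A - A = {a - a' : a, a' ∈ A}.
Compute a - a' for each ordered pair (a, a'):
a = -3: -3--3=0, -3--2=-1, -3-2=-5, -3-7=-10, -3-8=-11
a = -2: -2--3=1, -2--2=0, -2-2=-4, -2-7=-9, -2-8=-10
a = 2: 2--3=5, 2--2=4, 2-2=0, 2-7=-5, 2-8=-6
a = 7: 7--3=10, 7--2=9, 7-2=5, 7-7=0, 7-8=-1
a = 8: 8--3=11, 8--2=10, 8-2=6, 8-7=1, 8-8=0
Collecting distinct values (and noting 0 appears from a-a):
A - A = {-11, -10, -9, -6, -5, -4, -1, 0, 1, 4, 5, 6, 9, 10, 11}
|A - A| = 15

A - A = {-11, -10, -9, -6, -5, -4, -1, 0, 1, 4, 5, 6, 9, 10, 11}


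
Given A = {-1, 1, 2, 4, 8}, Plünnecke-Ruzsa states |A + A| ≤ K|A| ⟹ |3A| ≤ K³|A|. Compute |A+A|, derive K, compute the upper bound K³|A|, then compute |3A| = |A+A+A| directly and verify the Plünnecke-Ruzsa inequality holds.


|A| = 5.
Step 1: Compute A + A by enumerating all 25 pairs.
A + A = {-2, 0, 1, 2, 3, 4, 5, 6, 7, 8, 9, 10, 12, 16}, so |A + A| = 14.
Step 2: Doubling constant K = |A + A|/|A| = 14/5 = 14/5 ≈ 2.8000.
Step 3: Plünnecke-Ruzsa gives |3A| ≤ K³·|A| = (2.8000)³ · 5 ≈ 109.7600.
Step 4: Compute 3A = A + A + A directly by enumerating all triples (a,b,c) ∈ A³; |3A| = 23.
Step 5: Check 23 ≤ 109.7600? Yes ✓.

K = 14/5, Plünnecke-Ruzsa bound K³|A| ≈ 109.7600, |3A| = 23, inequality holds.


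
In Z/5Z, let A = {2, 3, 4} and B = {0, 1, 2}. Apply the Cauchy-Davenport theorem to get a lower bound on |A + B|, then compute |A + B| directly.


Cauchy-Davenport: |A + B| ≥ min(p, |A| + |B| - 1) for A, B nonempty in Z/pZ.
|A| = 3, |B| = 3, p = 5.
CD lower bound = min(5, 3 + 3 - 1) = min(5, 5) = 5.
Compute A + B mod 5 directly:
a = 2: 2+0=2, 2+1=3, 2+2=4
a = 3: 3+0=3, 3+1=4, 3+2=0
a = 4: 4+0=4, 4+1=0, 4+2=1
A + B = {0, 1, 2, 3, 4}, so |A + B| = 5.
Verify: 5 ≥ 5? Yes ✓.

CD lower bound = 5, actual |A + B| = 5.


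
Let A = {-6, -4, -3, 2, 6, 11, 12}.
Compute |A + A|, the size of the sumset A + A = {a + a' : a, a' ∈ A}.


A + A = {a + a' : a, a' ∈ A}; |A| = 7.
General bounds: 2|A| - 1 ≤ |A + A| ≤ |A|(|A|+1)/2, i.e. 13 ≤ |A + A| ≤ 28.
Lower bound 2|A|-1 is attained iff A is an arithmetic progression.
Enumerate sums a + a' for a ≤ a' (symmetric, so this suffices):
a = -6: -6+-6=-12, -6+-4=-10, -6+-3=-9, -6+2=-4, -6+6=0, -6+11=5, -6+12=6
a = -4: -4+-4=-8, -4+-3=-7, -4+2=-2, -4+6=2, -4+11=7, -4+12=8
a = -3: -3+-3=-6, -3+2=-1, -3+6=3, -3+11=8, -3+12=9
a = 2: 2+2=4, 2+6=8, 2+11=13, 2+12=14
a = 6: 6+6=12, 6+11=17, 6+12=18
a = 11: 11+11=22, 11+12=23
a = 12: 12+12=24
Distinct sums: {-12, -10, -9, -8, -7, -6, -4, -2, -1, 0, 2, 3, 4, 5, 6, 7, 8, 9, 12, 13, 14, 17, 18, 22, 23, 24}
|A + A| = 26

|A + A| = 26
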